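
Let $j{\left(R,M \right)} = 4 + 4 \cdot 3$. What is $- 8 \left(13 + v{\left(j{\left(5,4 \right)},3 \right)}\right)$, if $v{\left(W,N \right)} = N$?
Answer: $-128$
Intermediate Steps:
$j{\left(R,M \right)} = 16$ ($j{\left(R,M \right)} = 4 + 12 = 16$)
$- 8 \left(13 + v{\left(j{\left(5,4 \right)},3 \right)}\right) = - 8 \left(13 + 3\right) = \left(-8\right) 16 = -128$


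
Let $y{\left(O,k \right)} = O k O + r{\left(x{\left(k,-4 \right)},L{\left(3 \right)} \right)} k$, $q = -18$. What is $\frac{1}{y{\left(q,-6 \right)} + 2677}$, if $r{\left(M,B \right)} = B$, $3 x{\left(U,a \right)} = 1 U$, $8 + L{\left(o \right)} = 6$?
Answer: $\frac{1}{745} \approx 0.0013423$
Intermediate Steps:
$L{\left(o \right)} = -2$ ($L{\left(o \right)} = -8 + 6 = -2$)
$x{\left(U,a \right)} = \frac{U}{3}$ ($x{\left(U,a \right)} = \frac{1 U}{3} = \frac{U}{3}$)
$y{\left(O,k \right)} = - 2 k + k O^{2}$ ($y{\left(O,k \right)} = O k O - 2 k = k O^{2} - 2 k = - 2 k + k O^{2}$)
$\frac{1}{y{\left(q,-6 \right)} + 2677} = \frac{1}{- 6 \left(-2 + \left(-18\right)^{2}\right) + 2677} = \frac{1}{- 6 \left(-2 + 324\right) + 2677} = \frac{1}{\left(-6\right) 322 + 2677} = \frac{1}{-1932 + 2677} = \frac{1}{745}$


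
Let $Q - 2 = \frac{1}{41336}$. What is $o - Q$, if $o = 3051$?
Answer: $\frac{126033463}{41336} \approx 3049.0$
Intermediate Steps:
$Q = \frac{82673}{41336}$ ($Q = 2 + \frac{1}{41336} = \frac{82673}{41336} \approx 2.0$)
$o - Q = 3051 - \frac{82673}{41336} = \frac{126033463}{41336}$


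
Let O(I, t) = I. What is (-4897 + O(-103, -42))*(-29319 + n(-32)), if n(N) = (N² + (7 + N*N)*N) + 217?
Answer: 305350000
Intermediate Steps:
n(N) = 217 + N² + N*(7 + N²) (n(N) = (N² + (7 + N²)*N) + 217 = (N² + N*(7 + N²)) + 217 = 217 + N² + N*(7 + N²))
(-4897 + O(-103, -42))*(-29319 + n(-32)) = (-4897 - 103)*(-29319 + (217 + (-32)² + (-32)³ + 7*(-32))) = -5000*(-29319 + (217 + 1024 - 32768 - 224)) = -5000*(-29319 - 31751) = -5000*(-61070) = 305350000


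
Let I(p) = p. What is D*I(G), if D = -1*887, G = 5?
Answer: -4435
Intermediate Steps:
D = -887
D*I(G) = -887*5 = -4435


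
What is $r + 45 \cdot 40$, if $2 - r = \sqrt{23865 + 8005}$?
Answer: $1802 - \sqrt{31870} \approx 1623.5$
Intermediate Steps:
$r = 2 - \sqrt{31870}$ ($r = 2 - \sqrt{23865 + 8005} = 2 - \sqrt{31870} \approx -176.52$)
$r + 45 \cdot 40 = \left(2 - \sqrt{31870}\right) + 45 \cdot 40 = \left(2 - \sqrt{31870}\right) + 1800 = 1802 - \sqrt{31870}$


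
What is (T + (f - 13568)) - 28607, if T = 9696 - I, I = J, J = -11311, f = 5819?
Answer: -15349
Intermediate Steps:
I = -11311
T = 21007 (T = 9696 - 1*(-11311) = 9696 + 11311 = 21007)
(T + (f - 13568)) - 28607 = (21007 + (5819 - 13568)) - 28607 = (21007 - 7749) - 28607 = 13258 - 28607 = -15349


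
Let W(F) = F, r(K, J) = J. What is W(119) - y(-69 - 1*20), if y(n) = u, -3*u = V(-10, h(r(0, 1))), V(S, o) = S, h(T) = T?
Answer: 347/3 ≈ 115.67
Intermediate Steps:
u = 10/3 (u = -⅓*(-10) = 10/3 ≈ 3.3333)
y(n) = 10/3
W(119) - y(-69 - 1*20) = 119 - 1*10/3 = 119 - 10/3 = 347/3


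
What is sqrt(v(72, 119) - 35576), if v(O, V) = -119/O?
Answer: I*sqrt(5123182)/12 ≈ 188.62*I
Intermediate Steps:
sqrt(v(72, 119) - 35576) = sqrt(-119/72 - 35576) = sqrt(-2561591/72) = I*sqrt(5123182)/12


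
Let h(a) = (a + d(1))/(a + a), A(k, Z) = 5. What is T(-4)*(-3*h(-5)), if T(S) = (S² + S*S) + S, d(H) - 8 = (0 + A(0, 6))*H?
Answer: 336/5 ≈ 67.200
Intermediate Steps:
d(H) = 8 + 5*H (d(H) = 8 + (0 + 5)*H = 8 + 5*H)
h(a) = (13 + a)/(2*a) (h(a) = (a + (8 + 5*1))/(a + a) = (a + (8 + 5))/((2*a)) = (a + 13)*(1/(2*a)) = (13 + a)*(1/(2*a)) = (13 + a)/(2*a))
T(S) = S + 2*S² (T(S) = (S² + S²) + S = 2*S² + S = S + 2*S²)
T(-4)*(-3*h(-5)) = (-4*(1 + 2*(-4)))*(-3*(13 - 5)/(2*(-5))) = (-4*(1 - 8))*(-3*(-1)*8/(2*5)) = (-4*(-7))*(-3*(-⅘)) = 28*(12/5) = 336/5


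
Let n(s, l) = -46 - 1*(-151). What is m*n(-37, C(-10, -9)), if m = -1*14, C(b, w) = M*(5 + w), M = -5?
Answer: -1470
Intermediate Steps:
C(b, w) = -25 - 5*w (C(b, w) = -5*(5 + w) = -25 - 5*w)
m = -14
n(s, l) = 105 (n(s, l) = -46 + 151 = 105)
m*n(-37, C(-10, -9)) = -14*105 = -1470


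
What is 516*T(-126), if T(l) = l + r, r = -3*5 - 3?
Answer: -74304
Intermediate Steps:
r = -18 (r = -15 - 3 = -18)
T(l) = -18 + l (T(l) = l - 18 = -18 + l)
516*T(-126) = 516*(-18 - 126) = 516*(-144) = -74304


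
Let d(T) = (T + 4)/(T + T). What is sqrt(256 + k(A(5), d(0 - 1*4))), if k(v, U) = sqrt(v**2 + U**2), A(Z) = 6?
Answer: sqrt(262) ≈ 16.186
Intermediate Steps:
d(T) = (4 + T)/(2*T) (d(T) = (4 + T)/((2*T)) = (4 + T)*(1/(2*T)) = (4 + T)/(2*T))
k(v, U) = sqrt(U**2 + v**2)
sqrt(256 + k(A(5), d(0 - 1*4))) = sqrt(256 + sqrt(((4 + (0 - 1*4))/(2*(0 - 1*4)))**2 + 6**2)) = sqrt(256 + sqrt(((4 + (0 - 4))/(2*(0 - 4)))**2 + 36)) = sqrt(256 + sqrt(((1/2)*(4 - 4)/(-4))**2 + 36)) = sqrt(256 + sqrt(((1/2)*(-1/4)*0)**2 + 36)) = sqrt(256 + sqrt(0**2 + 36)) = sqrt(256 + sqrt(0 + 36)) = sqrt(256 + sqrt(36)) = sqrt(256 + 6) = sqrt(262)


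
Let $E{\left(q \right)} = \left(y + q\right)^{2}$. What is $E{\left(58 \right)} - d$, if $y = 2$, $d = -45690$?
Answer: $49290$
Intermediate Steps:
$E{\left(q \right)} = \left(2 + q\right)^{2}$
$E{\left(58 \right)} - d = \left(2 + 58\right)^{2} - -45690 = 60^{2} + 45690 = 3600 + 45690 = 49290$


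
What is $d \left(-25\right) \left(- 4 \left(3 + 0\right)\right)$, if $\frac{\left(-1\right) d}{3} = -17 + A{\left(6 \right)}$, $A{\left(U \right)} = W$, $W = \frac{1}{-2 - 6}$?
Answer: $\frac{30825}{2} \approx 15413.0$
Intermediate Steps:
$W = - \frac{1}{8}$ ($W = \frac{1}{-2 - 6} = \frac{1}{-8} = - \frac{1}{8} \approx -0.125$)
$A{\left(U \right)} = - \frac{1}{8}$
$d = \frac{411}{8}$ ($d = - 3 \left(-17 - \frac{1}{8}\right) = \left(-3\right) \left(- \frac{137}{8}\right) = \frac{411}{8} \approx 51.375$)
$d \left(-25\right) \left(- 4 \left(3 + 0\right)\right) = \frac{411}{8} \left(-25\right) \left(- 4 \left(3 + 0\right)\right) = - \frac{10275 \left(\left(-4\right) 3\right)}{8} = \left(- \frac{10275}{8}\right) \left(-12\right) = \frac{30825}{2}$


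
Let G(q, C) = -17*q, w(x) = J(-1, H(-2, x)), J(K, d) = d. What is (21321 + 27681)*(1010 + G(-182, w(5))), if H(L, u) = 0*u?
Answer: 201104208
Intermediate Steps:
H(L, u) = 0
w(x) = 0
(21321 + 27681)*(1010 + G(-182, w(5))) = (21321 + 27681)*(1010 - 17*(-182)) = 49002*(1010 + 3094) = 49002*4104 = 201104208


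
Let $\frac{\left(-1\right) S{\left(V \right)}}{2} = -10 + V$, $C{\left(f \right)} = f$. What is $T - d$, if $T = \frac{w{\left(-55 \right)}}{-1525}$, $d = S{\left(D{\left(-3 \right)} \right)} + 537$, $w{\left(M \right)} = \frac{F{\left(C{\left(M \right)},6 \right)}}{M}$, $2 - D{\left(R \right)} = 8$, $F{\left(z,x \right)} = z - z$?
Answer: $-569$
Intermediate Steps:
$F{\left(z,x \right)} = 0$
$D{\left(R \right)} = -6$ ($D{\left(R \right)} = 2 - 8 = -6$)
$w{\left(M \right)} = 0$ ($w{\left(M \right)} = \frac{0}{M} = 0$)
$S{\left(V \right)} = 20 - 2 V$ ($S{\left(V \right)} = - 2 \left(-10 + V\right) = 20 - 2 V$)
$d = 569$ ($d = \left(20 - -12\right) + 537 = \left(20 + 12\right) + 537 = 32 + 537 = 569$)
$T = 0$ ($T = \frac{0}{-1525} = 0 \left(- \frac{1}{1525}\right) = 0$)
$T - d = 0 - 569 = -569$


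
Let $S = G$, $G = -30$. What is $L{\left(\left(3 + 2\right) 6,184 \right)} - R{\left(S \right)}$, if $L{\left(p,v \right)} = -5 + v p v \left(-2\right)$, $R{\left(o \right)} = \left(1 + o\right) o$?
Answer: $-2032235$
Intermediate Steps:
$S = -30$
$R{\left(o \right)} = o \left(1 + o\right)$
$L{\left(p,v \right)} = -5 - 2 p v^{2}$ ($L{\left(p,v \right)} = -5 + v \left(- 2 p v\right) = -5 - 2 p v^{2}$)
$L{\left(\left(3 + 2\right) 6,184 \right)} - R{\left(S \right)} = \left(-5 - 2 \left(3 + 2\right) 6 \cdot 184^{2}\right) - - 30 \left(1 - 30\right) = \left(-5 - 2 \cdot 5 \cdot 6 \cdot 33856\right) - \left(-30\right) \left(-29\right) = \left(-5 - 60 \cdot 33856\right) - 870 = \left(-5 - 2031360\right) - 870 = -2031365 - 870 = -2032235$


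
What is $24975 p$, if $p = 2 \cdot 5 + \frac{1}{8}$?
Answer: $\frac{2022975}{8} \approx 2.5287 \cdot 10^{5}$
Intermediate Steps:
$p = \frac{81}{8}$ ($p = 10 + \frac{1}{8} = \frac{81}{8} \approx 10.125$)
$24975 p = 24975 \cdot \frac{81}{8} = \frac{2022975}{8}$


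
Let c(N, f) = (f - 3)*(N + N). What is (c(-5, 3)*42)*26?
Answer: 0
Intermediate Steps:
c(N, f) = 2*N*(-3 + f) (c(N, f) = (-3 + f)*(2*N) = 2*N*(-3 + f))
(c(-5, 3)*42)*26 = ((2*(-5)*(-3 + 3))*42)*26 = ((2*(-5)*0)*42)*26 = (0*42)*26 = 0*26 = 0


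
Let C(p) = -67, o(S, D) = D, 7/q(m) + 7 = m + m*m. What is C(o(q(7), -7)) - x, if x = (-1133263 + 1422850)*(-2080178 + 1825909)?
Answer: 73632996836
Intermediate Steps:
q(m) = 7/(-7 + m + m²) (q(m) = 7/(-7 + (m + m*m)) = 7/(-7 + (m + m²)) = 7/(-7 + m + m²))
x = -73632996903 (x = 289587*(-254269) = -73632996903)
C(o(q(7), -7)) - x = -67 - 1*(-73632996903) = -67 + 73632996903 = 73632996836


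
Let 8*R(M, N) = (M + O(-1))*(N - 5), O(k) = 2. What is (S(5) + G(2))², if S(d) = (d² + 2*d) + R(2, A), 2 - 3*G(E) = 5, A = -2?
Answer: 3721/4 ≈ 930.25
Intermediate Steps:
G(E) = -1 (G(E) = ⅔ - ⅓*5 = ⅔ - 5/3 = -1)
R(M, N) = (-5 + N)*(2 + M)/8 (R(M, N) = ((M + 2)*(N - 5))/8 = ((2 + M)*(-5 + N))/8 = ((-5 + N)*(2 + M))/8 = (-5 + N)*(2 + M)/8)
S(d) = -7/2 + d² + 2*d (S(d) = (d² + 2*d) + (-5/4 - 5/8*2 + (¼)*(-2) + (⅛)*2*(-2)) = (d² + 2*d) + (-5/4 - 5/4 - ½ - ½) = (d² + 2*d) - 7/2 = -7/2 + d² + 2*d)
(S(5) + G(2))² = ((-7/2 + 5² + 2*5) - 1)² = ((-7/2 + 25 + 10) - 1)² = (63/2 - 1)² = (61/2)² = 3721/4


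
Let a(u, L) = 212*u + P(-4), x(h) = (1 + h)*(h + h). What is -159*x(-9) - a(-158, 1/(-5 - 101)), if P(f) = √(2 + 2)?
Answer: 10598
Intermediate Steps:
x(h) = 2*h*(1 + h) (x(h) = (1 + h)*(2*h) = 2*h*(1 + h))
P(f) = 2 (P(f) = √4 = 2)
a(u, L) = 2 + 212*u (a(u, L) = 212*u + 2 = 2 + 212*u)
-159*x(-9) - a(-158, 1/(-5 - 101)) = -318*(-9)*(1 - 9) - (2 + 212*(-158)) = -318*(-9)*(-8) - (2 - 33496) = -159*144 - 1*(-33494) = -22896 + 33494 = 10598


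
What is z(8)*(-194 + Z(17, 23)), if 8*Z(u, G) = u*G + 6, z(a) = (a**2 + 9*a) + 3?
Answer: -160545/8 ≈ -20068.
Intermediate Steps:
z(a) = 3 + a**2 + 9*a
Z(u, G) = 3/4 + G*u/8 (Z(u, G) = (u*G + 6)/8 = (G*u + 6)/8 = (6 + G*u)/8 = 3/4 + G*u/8)
z(8)*(-194 + Z(17, 23)) = (3 + 8**2 + 9*8)*(-194 + (3/4 + (1/8)*23*17)) = (3 + 64 + 72)*(-194 + (3/4 + 391/8)) = 139*(-194 + 397/8) = 139*(-1155/8) = -160545/8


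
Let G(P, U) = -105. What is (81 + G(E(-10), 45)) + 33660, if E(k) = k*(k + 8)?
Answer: 33636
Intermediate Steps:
E(k) = k*(8 + k)
(81 + G(E(-10), 45)) + 33660 = (81 - 105) + 33660 = -24 + 33660 = 33636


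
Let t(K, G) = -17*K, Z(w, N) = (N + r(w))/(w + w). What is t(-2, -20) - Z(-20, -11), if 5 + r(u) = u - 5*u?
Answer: 178/5 ≈ 35.600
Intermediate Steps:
r(u) = -5 - 4*u (r(u) = -5 + (u - 5*u) = -5 - 4*u)
Z(w, N) = (-5 + N - 4*w)/(2*w) (Z(w, N) = (N + (-5 - 4*w))/(w + w) = (-5 + N - 4*w)/((2*w)) = (-5 + N - 4*w)*(1/(2*w)) = (-5 + N - 4*w)/(2*w))
t(-2, -20) - Z(-20, -11) = -17*(-2) - (-5 - 11 - 4*(-20))/(2*(-20)) = 34 - (-1)*(-5 - 11 + 80)/(2*20) = 34 - (-1)*64/(2*20) = 34 - 1*(-8/5) = 34 + 8/5 = 178/5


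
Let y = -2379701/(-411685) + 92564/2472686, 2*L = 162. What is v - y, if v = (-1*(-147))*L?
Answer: 6057509735461572/508983867955 ≈ 11901.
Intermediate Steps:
L = 81 (L = (½)*162 = 81)
y = 2961180278613/508983867955 (y = -2379701*(-1/411685) + 92564*(1/2472686) = 2379701/411685 + 46282/1236343 = 2961180278613/508983867955 ≈ 5.8178)
v = 11907 (v = -1*(-147)*81 = 147*81 = 11907)
v - y = 11907 - 1*2961180278613/508983867955 = 11907 - 2961180278613/508983867955 = 6057509735461572/508983867955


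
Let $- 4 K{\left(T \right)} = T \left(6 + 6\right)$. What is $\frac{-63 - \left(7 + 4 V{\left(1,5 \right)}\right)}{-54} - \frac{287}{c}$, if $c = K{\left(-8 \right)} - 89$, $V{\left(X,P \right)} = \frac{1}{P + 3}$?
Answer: $\frac{13387}{2340} \approx 5.7209$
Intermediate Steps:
$K{\left(T \right)} = - 3 T$ ($K{\left(T \right)} = - \frac{T \left(6 + 6\right)}{4} = - \frac{T 12}{4} = - \frac{12 T}{4} = - 3 T$)
$V{\left(X,P \right)} = \frac{1}{3 + P}$
$c = -65$ ($c = \left(-3\right) \left(-8\right) - 89 = 24 - 89 = -65$)
$\frac{-63 - \left(7 + 4 V{\left(1,5 \right)}\right)}{-54} - \frac{287}{c} = \frac{-63 - \left(7 + \frac{4}{3 + 5}\right)}{-54} - \frac{287}{-65} = \left(-63 - \left(7 + \frac{4}{8}\right)\right) \left(- \frac{1}{54}\right) - - \frac{287}{65} = \left(-63 - \frac{15}{2}\right) \left(- \frac{1}{54}\right) + \frac{287}{65} = \left(- \frac{141}{2}\right) \left(- \frac{1}{54}\right) + \frac{287}{65} = \frac{47}{36} + \frac{287}{65} = \frac{13387}{2340}$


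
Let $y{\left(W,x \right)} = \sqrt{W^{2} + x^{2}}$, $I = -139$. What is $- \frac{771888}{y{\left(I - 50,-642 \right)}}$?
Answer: $- \frac{257296 \sqrt{49765}}{49765} \approx -1153.4$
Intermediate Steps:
$- \frac{771888}{y{\left(I - 50,-642 \right)}} = - \frac{771888}{\sqrt{\left(-139 - 50\right)^{2} + \left(-642\right)^{2}}} = - \frac{771888}{\sqrt{\left(-189\right)^{2} + 412164}} = - \frac{771888}{\sqrt{35721 + 412164}} = - \frac{771888}{\sqrt{447885}} = - \frac{771888}{3 \sqrt{49765}} = - 771888 \frac{\sqrt{49765}}{149295} = - \frac{257296 \sqrt{49765}}{49765}$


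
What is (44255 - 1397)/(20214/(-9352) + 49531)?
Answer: 200404008/231596849 ≈ 0.86531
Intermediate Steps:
(44255 - 1397)/(20214/(-9352) + 49531) = 42858/(20214*(-1/9352) + 49531) = 42858/(-10107/4676 + 49531) = 42858/(231596849/4676) = 42858*(4676/231596849) = 200404008/231596849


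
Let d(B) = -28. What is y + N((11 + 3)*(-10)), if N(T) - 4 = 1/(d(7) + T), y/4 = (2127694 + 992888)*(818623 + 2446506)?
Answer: 6847077071573087/168 ≈ 4.0756e+13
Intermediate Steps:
y = 40756411140312 (y = 4*((2127694 + 992888)*(818623 + 2446506)) = 4*(3120582*3265129) = 4*10189102785078 = 40756411140312)
N(T) = 4 + 1/(-28 + T)
y + N((11 + 3)*(-10)) = 40756411140312 + (-111 + 4*((11 + 3)*(-10)))/(-28 + (11 + 3)*(-10)) = 40756411140312 + (-111 + 4*(14*(-10)))/(-28 + 14*(-10)) = 40756411140312 + (-111 + 4*(-140))/(-28 - 140) = 40756411140312 + (-111 - 560)/(-168) = 40756411140312 - 1/168*(-671) = 40756411140312 + 671/168 = 6847077071573087/168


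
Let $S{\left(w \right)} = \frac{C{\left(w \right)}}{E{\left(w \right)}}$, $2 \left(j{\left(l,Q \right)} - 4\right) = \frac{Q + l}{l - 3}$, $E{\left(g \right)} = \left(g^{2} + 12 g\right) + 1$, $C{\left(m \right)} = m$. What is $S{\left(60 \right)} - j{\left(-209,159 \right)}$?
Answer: $- \frac{3759513}{916052} \approx -4.104$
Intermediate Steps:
$E{\left(g \right)} = 1 + g^{2} + 12 g$
$j{\left(l,Q \right)} = 4 + \frac{Q + l}{2 \left(-3 + l\right)}$ ($j{\left(l,Q \right)} = 4 + \frac{\left(Q + l\right) \frac{1}{l - 3}}{2} = 4 + \frac{\left(Q + l\right) \frac{1}{-3 + l}}{2} = 4 + \frac{\frac{1}{-3 + l} \left(Q + l\right)}{2} = 4 + \frac{Q + l}{2 \left(-3 + l\right)}$)
$S{\left(w \right)} = \frac{w}{1 + w^{2} + 12 w}$
$S{\left(60 \right)} - j{\left(-209,159 \right)} = \frac{60}{1 + 60^{2} + 12 \cdot 60} - \frac{-24 + 159 + 9 \left(-209\right)}{2 \left(-3 - 209\right)} = \frac{60}{1 + 3600 + 720} - \frac{-24 + 159 - 1881}{2 \left(-212\right)} = \frac{60}{4321} - \frac{1}{2} \left(- \frac{1}{212}\right) \left(-1746\right) = 60 \cdot \frac{1}{4321} - \frac{873}{212} = \frac{60}{4321} - \frac{873}{212} = - \frac{3759513}{916052}$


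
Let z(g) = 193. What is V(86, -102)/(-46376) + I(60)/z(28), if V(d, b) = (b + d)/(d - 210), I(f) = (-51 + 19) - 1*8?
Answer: -14376753/69366902 ≈ -0.20726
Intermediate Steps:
I(f) = -40 (I(f) = -32 - 8 = -40)
V(d, b) = (b + d)/(-210 + d)
V(86, -102)/(-46376) + I(60)/z(28) = ((-102 + 86)/(-210 + 86))/(-46376) - 40/193 = (-16/(-124))*(-1/46376) - 40*1/193 = -1/124*(-16)*(-1/46376) - 40/193 = (4/31)*(-1/46376) - 40/193 = -1/359414 - 40/193 = -14376753/69366902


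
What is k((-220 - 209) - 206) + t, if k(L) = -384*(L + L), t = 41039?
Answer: 528719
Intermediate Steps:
k(L) = -768*L
k((-220 - 209) - 206) + t = -768*((-220 - 209) - 206) + 41039 = -768*(-429 - 206) + 41039 = -768*(-635) + 41039 = 487680 + 41039 = 528719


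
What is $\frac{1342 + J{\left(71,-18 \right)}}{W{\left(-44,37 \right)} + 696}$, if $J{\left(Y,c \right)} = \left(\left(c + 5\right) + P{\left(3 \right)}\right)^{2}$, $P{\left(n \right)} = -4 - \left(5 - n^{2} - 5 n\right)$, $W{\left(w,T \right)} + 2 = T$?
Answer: $\frac{1346}{731} \approx 1.8413$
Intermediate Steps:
$W{\left(w,T \right)} = -2 + T$
$P{\left(n \right)} = -9 + n^{2} + 5 n$ ($P{\left(n \right)} = -4 + \left(-5 + n^{2} + 5 n\right) = -9 + n^{2} + 5 n$)
$J{\left(Y,c \right)} = \left(20 + c\right)^{2}$ ($J{\left(Y,c \right)} = \left(\left(c + 5\right) + \left(-9 + 3^{2} + 5 \cdot 3\right)\right)^{2} = \left(\left(5 + c\right) + \left(-9 + 9 + 15\right)\right)^{2} = \left(\left(5 + c\right) + 15\right)^{2} = \left(20 + c\right)^{2}$)
$\frac{1342 + J{\left(71,-18 \right)}}{W{\left(-44,37 \right)} + 696} = \frac{1342 + \left(20 - 18\right)^{2}}{\left(-2 + 37\right) + 696} = \frac{1342 + 2^{2}}{35 + 696} = \frac{1342 + 4}{731} = 1346 \cdot \frac{1}{731} = \frac{1346}{731}$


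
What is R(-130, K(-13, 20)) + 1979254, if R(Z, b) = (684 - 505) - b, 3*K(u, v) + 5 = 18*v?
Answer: 5937944/3 ≈ 1.9793e+6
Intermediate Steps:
K(u, v) = -5/3 + 6*v (K(u, v) = -5/3 + (18*v)/3 = -5/3 + 6*v)
R(Z, b) = 179 - b
R(-130, K(-13, 20)) + 1979254 = (179 - (-5/3 + 6*20)) + 1979254 = (179 - (-5/3 + 120)) + 1979254 = (179 - 1*355/3) + 1979254 = (179 - 355/3) + 1979254 = 182/3 + 1979254 = 5937944/3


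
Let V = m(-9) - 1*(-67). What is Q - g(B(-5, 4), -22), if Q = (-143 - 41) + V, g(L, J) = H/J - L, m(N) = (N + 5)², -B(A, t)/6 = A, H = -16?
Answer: -789/11 ≈ -71.727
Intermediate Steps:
B(A, t) = -6*A
m(N) = (5 + N)²
g(L, J) = -L - 16/J (g(L, J) = -16/J - L = -L - 16/J)
V = 83 (V = (5 - 9)² - 1*(-67) = (-4)² + 67 = 16 + 67 = 83)
Q = -101 (Q = (-143 - 41) + 83 = -184 + 83 = -101)
Q - g(B(-5, 4), -22) = -101 - (-(-6)*(-5) - 16/(-22)) = -101 - (-1*30 - 16*(-1/22)) = -101 - (-30 + 8/11) = -101 - 1*(-322/11) = -101 + 322/11 = -789/11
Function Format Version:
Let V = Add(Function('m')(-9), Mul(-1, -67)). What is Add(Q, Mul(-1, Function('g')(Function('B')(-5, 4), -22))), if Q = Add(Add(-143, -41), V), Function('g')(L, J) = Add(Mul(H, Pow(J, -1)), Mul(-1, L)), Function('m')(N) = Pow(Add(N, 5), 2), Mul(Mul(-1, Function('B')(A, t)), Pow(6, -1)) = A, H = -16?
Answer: Rational(-789, 11) ≈ -71.727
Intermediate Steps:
Function('B')(A, t) = Mul(-6, A)
Function('m')(N) = Pow(Add(5, N), 2)
Function('g')(L, J) = Add(Mul(-1, L), Mul(-16, Pow(J, -1))) (Function('g')(L, J) = Add(Mul(-16, Pow(J, -1)), Mul(-1, L)) = Add(Mul(-1, L), Mul(-16, Pow(J, -1))))
V = 83 (V = Add(Pow(Add(5, -9), 2), Mul(-1, -67)) = Add(Pow(-4, 2), 67) = Add(16, 67) = 83)
Q = -101 (Q = Add(Add(-143, -41), 83) = Add(-184, 83) = -101)
Add(Q, Mul(-1, Function('g')(Function('B')(-5, 4), -22))) = Add(-101, Mul(-1, Add(Mul(-1, Mul(-6, -5)), Mul(-16, Pow(-22, -1))))) = Add(-101, Mul(-1, Add(Mul(-1, 30), Mul(-16, Rational(-1, 22))))) = Add(-101, Mul(-1, Add(-30, Rational(8, 11)))) = Add(-101, Mul(-1, Rational(-322, 11))) = Add(-101, Rational(322, 11)) = Rational(-789, 11)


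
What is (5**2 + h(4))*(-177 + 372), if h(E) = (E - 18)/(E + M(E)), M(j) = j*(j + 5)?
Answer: 19227/4 ≈ 4806.8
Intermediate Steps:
M(j) = j*(5 + j)
h(E) = (-18 + E)/(E + E*(5 + E)) (h(E) = (E - 18)/(E + E*(5 + E)) = (-18 + E)/(E + E*(5 + E)))
(5**2 + h(4))*(-177 + 372) = (5**2 + (-18 + 4)/(4*(6 + 4)))*(-177 + 372) = (25 + (1/4)*(-14)/10)*195 = (25 + (1/4)*(1/10)*(-14))*195 = (25 - 7/20)*195 = (493/20)*195 = 19227/4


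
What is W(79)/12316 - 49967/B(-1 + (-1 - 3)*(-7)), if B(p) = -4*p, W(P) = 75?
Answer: 76925209/166266 ≈ 462.66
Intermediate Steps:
W(79)/12316 - 49967/B(-1 + (-1 - 3)*(-7)) = 75/12316 - 49967*(-1/(4*(-1 + (-1 - 3)*(-7)))) = 75*(1/12316) - 49967*(-1/(4*(-1 - 4*(-7)))) = 75/12316 - 49967*(-1/(4*(-1 + 28))) = 75/12316 - 49967/((-4*27)) = 75/12316 - 49967/(-108) = 75/12316 - 49967*(-1/108) = 75/12316 + 49967/108 = 76925209/166266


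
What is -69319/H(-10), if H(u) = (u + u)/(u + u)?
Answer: -69319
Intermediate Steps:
H(u) = 1 (H(u) = (2*u)/((2*u)) = (2*u)*(1/(2*u)) = 1)
-69319/H(-10) = -69319/1 = -69319*1 = -69319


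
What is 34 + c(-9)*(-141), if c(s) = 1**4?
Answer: -107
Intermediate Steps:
c(s) = 1
34 + c(-9)*(-141) = 34 + 1*(-141) = 34 - 141 = -107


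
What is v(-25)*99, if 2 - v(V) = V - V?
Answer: 198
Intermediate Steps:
v(V) = 2 (v(V) = 2 - (V - V) = 2 - 1*0 = 2 + 0 = 2)
v(-25)*99 = 2*99 = 198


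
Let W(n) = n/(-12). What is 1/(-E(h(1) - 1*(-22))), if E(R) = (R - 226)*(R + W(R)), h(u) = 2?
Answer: 1/4444 ≈ 0.00022502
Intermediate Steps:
W(n) = -n/12 (W(n) = n*(-1/12) = -n/12)
E(R) = 11*R*(-226 + R)/12 (E(R) = (R - 226)*(R - R/12) = (-226 + R)*(11*R/12) = 11*R*(-226 + R)/12)
1/(-E(h(1) - 1*(-22))) = 1/(-11*(2 - 1*(-22))*(-226 + (2 - 1*(-22)))/12) = 1/(-11*(2 + 22)*(-226 + (2 + 22))/12) = 1/(-11*24*(-226 + 24)/12) = 1/(-11*24*(-202)/12) = 1/(-1*(-4444)) = 1/4444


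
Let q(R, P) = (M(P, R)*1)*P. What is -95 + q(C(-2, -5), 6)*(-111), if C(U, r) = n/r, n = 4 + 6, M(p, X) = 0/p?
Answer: -95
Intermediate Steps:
M(p, X) = 0
n = 10
C(U, r) = 10/r
q(R, P) = 0 (q(R, P) = (0*1)*P = 0*P = 0)
-95 + q(C(-2, -5), 6)*(-111) = -95 + 0*(-111) = -95 + 0 = -95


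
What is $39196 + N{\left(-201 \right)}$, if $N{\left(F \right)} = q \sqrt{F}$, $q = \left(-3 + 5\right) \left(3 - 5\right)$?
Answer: $39196 - 4 i \sqrt{201} \approx 39196.0 - 56.71 i$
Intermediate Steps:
$q = -4$ ($q = 2 \left(-2\right) = -4$)
$N{\left(F \right)} = - 4 \sqrt{F}$
$39196 + N{\left(-201 \right)} = 39196 - 4 \sqrt{-201} = 39196 - 4 i \sqrt{201}$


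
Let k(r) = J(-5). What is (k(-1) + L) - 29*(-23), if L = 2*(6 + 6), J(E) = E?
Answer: 686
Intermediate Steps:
k(r) = -5
L = 24 (L = 2*12 = 24)
(k(-1) + L) - 29*(-23) = (-5 + 24) - 29*(-23) = 19 + 667 = 686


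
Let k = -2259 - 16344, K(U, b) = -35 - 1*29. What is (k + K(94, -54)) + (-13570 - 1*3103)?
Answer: -35340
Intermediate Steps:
K(U, b) = -64 (K(U, b) = -35 - 29 = -64)
k = -18603
(k + K(94, -54)) + (-13570 - 1*3103) = (-18603 - 64) + (-13570 - 1*3103) = -18667 + (-13570 - 3103) = -18667 - 16673 = -35340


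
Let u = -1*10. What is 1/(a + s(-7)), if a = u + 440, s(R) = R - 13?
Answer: 1/410 ≈ 0.0024390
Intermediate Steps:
u = -10
s(R) = -13 + R
a = 430 (a = -10 + 440 = 430)
1/(a + s(-7)) = 1/(430 + (-13 - 7)) = 1/(430 - 20) = 1/410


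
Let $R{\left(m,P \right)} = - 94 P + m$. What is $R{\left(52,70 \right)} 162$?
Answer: $-1057536$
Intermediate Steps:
$R{\left(m,P \right)} = m - 94 P$
$R{\left(52,70 \right)} 162 = \left(52 - 6580\right) 162 = \left(-6528\right) 162 = -1057536$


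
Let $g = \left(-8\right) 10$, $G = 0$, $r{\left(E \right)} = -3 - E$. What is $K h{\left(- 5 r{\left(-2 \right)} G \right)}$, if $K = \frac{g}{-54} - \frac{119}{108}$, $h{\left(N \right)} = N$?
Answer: $0$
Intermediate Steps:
$g = -80$
$K = \frac{41}{108}$ ($K = - \frac{80}{-54} - \frac{119}{108} = \left(-80\right) \left(- \frac{1}{54}\right) - \frac{119}{108} = \frac{40}{27} - \frac{119}{108} = \frac{41}{108} \approx 0.37963$)
$K h{\left(- 5 r{\left(-2 \right)} G \right)} = \frac{41 - 5 \left(-3 - -2\right) 0}{108} = \frac{41 - 5 \left(-3 + 2\right) 0}{108} = \frac{41 \left(-5\right) \left(-1\right) 0}{108} = \frac{41 \cdot 5 \cdot 0}{108} = \frac{41}{108} \cdot 0 = 0$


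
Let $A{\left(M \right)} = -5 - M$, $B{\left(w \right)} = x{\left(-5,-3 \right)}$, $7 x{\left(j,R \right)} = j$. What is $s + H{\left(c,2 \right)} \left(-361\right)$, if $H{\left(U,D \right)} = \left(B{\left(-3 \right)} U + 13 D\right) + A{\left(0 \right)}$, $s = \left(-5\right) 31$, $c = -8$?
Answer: $- \frac{68592}{7} \approx -9798.9$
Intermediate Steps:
$x{\left(j,R \right)} = \frac{j}{7}$
$B{\left(w \right)} = - \frac{5}{7}$ ($B{\left(w \right)} = \frac{1}{7} \left(-5\right) = - \frac{5}{7}$)
$s = -155$
$H{\left(U,D \right)} = -5 + 13 D - \frac{5 U}{7}$ ($H{\left(U,D \right)} = \left(- \frac{5 U}{7} + 13 D\right) - 5 = \left(13 D - \frac{5 U}{7}\right) + \left(-5 + 0\right) = \left(13 D - \frac{5 U}{7}\right) - 5 = -5 + 13 D - \frac{5 U}{7}$)
$s + H{\left(c,2 \right)} \left(-361\right) = -155 + \left(-5 + 13 \cdot 2 - - \frac{40}{7}\right) \left(-361\right) = -155 + \left(-5 + 26 + \frac{40}{7}\right) \left(-361\right) = -155 + \frac{187}{7} \left(-361\right) = -155 - \frac{67507}{7} = - \frac{68592}{7}$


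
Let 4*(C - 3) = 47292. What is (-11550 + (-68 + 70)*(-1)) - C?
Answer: -23378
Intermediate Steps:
C = 11826 (C = 3 + (¼)*47292 = 3 + 11823 = 11826)
(-11550 + (-68 + 70)*(-1)) - C = (-11550 + (-68 + 70)*(-1)) - 1*11826 = (-11550 + 2*(-1)) - 11826 = (-11550 - 2) - 11826 = -11552 - 11826 = -23378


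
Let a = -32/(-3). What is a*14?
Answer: 448/3 ≈ 149.33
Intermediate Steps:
a = 32/3 (a = -32*(-⅓) = 32/3 ≈ 10.667)
a*14 = (32/3)*14 = 448/3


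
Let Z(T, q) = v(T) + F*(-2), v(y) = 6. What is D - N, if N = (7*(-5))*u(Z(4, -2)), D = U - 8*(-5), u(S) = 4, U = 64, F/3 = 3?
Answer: 244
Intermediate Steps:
F = 9 (F = 3*3 = 9)
Z(T, q) = -12 (Z(T, q) = 6 + 9*(-2) = 6 - 18 = -12)
D = 104 (D = 64 - 8*(-5) = 64 - 1*(-40) = 64 + 40 = 104)
N = -140 (N = (7*(-5))*4 = -35*4 = -140)
D - N = 104 - 1*(-140) = 104 + 140 = 244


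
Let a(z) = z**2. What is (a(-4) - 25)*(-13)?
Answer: 117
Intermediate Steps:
(a(-4) - 25)*(-13) = ((-4)**2 - 25)*(-13) = (16 - 25)*(-13) = -9*(-13) = 117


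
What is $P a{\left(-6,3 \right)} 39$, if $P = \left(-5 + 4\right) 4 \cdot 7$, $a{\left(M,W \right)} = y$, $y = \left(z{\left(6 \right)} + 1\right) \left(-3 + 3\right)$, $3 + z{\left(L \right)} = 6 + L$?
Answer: $0$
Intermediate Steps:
$z{\left(L \right)} = 3 + L$ ($z{\left(L \right)} = -3 + \left(6 + L\right) = 3 + L$)
$y = 0$ ($y = \left(\left(3 + 6\right) + 1\right) \left(-3 + 3\right) = \left(9 + 1\right) 0 = 10 \cdot 0 = 0$)
$a{\left(M,W \right)} = 0$
$P = -28$ ($P = \left(-1\right) 4 \cdot 7 = \left(-4\right) 7 = -28$)
$P a{\left(-6,3 \right)} 39 = \left(-28\right) 0 \cdot 39 = 0 \cdot 39 = 0$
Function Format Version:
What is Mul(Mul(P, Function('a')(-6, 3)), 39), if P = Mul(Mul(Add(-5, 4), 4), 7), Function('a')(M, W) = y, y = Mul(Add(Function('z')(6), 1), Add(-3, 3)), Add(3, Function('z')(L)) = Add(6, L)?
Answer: 0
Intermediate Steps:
Function('z')(L) = Add(3, L) (Function('z')(L) = Add(-3, Add(6, L)) = Add(3, L))
y = 0 (y = Mul(Add(Add(3, 6), 1), Add(-3, 3)) = Mul(Add(9, 1), 0) = Mul(10, 0) = 0)
Function('a')(M, W) = 0
P = -28 (P = Mul(Mul(-1, 4), 7) = Mul(-4, 7) = -28)
Mul(Mul(P, Function('a')(-6, 3)), 39) = Mul(Mul(-28, 0), 39) = Mul(0, 39) = 0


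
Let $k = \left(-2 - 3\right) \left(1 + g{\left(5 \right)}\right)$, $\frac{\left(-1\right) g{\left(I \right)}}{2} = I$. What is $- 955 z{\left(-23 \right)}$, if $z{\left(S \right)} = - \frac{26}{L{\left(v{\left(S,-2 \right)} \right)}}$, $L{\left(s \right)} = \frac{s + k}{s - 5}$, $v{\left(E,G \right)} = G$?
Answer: $- \frac{173810}{43} \approx -4042.1$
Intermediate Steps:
$g{\left(I \right)} = - 2 I$
$k = 45$ ($k = \left(-2 - 3\right) \left(1 - 10\right) = - 5 \left(1 - 10\right) = \left(-5\right) \left(-9\right) = 45$)
$L{\left(s \right)} = \frac{45 + s}{-5 + s}$ ($L{\left(s \right)} = \frac{s + 45}{s - 5} = \frac{45 + s}{-5 + s}$)
$z{\left(S \right)} = \frac{182}{43}$ ($z{\left(S \right)} = - \frac{26}{\frac{1}{-5 - 2} \left(45 - 2\right)} = - \frac{26}{\frac{1}{-7} \cdot 43} = - \frac{26}{\left(- \frac{1}{7}\right) 43} = - \frac{26}{- \frac{43}{7}} = \left(-26\right) \left(- \frac{7}{43}\right) = \frac{182}{43}$)
$- 955 z{\left(-23 \right)} = \left(-955\right) \frac{182}{43} = - \frac{173810}{43}$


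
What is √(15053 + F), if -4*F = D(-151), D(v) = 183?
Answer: √60029/2 ≈ 122.50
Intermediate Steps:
F = -183/4 (F = -¼*183 = -183/4 ≈ -45.750)
√(15053 + F) = √(15053 - 183/4) = √(60029/4) = √60029/2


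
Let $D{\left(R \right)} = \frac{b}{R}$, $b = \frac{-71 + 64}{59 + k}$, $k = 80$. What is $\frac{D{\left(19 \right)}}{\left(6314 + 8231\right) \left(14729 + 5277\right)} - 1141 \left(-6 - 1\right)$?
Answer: $\frac{876855510659869}{109785340010} \approx 7987.0$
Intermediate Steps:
$b = - \frac{7}{139}$ ($b = \frac{-71 + 64}{59 + 80} = - \frac{7}{139} \approx -0.05036$)
$D{\left(R \right)} = - \frac{7}{139 R}$
$\frac{D{\left(19 \right)}}{\left(6314 + 8231\right) \left(14729 + 5277\right)} - 1141 \left(-6 - 1\right) = \frac{\left(- \frac{7}{139}\right) \frac{1}{19}}{\left(6314 + 8231\right) \left(14729 + 5277\right)} - 1141 \left(-6 - 1\right) = \frac{\left(- \frac{7}{139}\right) \frac{1}{19}}{14545 \cdot 20006} - -7987 = - \frac{7}{2641 \cdot 290987270} + 7987 = \left(- \frac{7}{2641}\right) \frac{1}{290987270} + 7987 = - \frac{1}{109785340010} + 7987 = \frac{876855510659869}{109785340010}$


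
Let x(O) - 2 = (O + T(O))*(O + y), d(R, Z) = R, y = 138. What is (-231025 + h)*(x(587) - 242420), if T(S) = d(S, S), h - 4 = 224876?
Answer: -3740658140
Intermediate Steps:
h = 224880 (h = 4 + 224876 = 224880)
T(S) = S
x(O) = 2 + 2*O*(138 + O) (x(O) = 2 + (O + O)*(O + 138) = 2 + (2*O)*(138 + O) = 2 + 2*O*(138 + O))
(-231025 + h)*(x(587) - 242420) = (-231025 + 224880)*((2 + 2*587**2 + 276*587) - 242420) = -6145*((2 + 2*344569 + 162012) - 242420) = -6145*((2 + 689138 + 162012) - 242420) = -6145*(851152 - 242420) = -6145*608732 = -3740658140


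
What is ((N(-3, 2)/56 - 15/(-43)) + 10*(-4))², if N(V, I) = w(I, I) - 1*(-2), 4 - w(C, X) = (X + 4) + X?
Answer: 2283215089/1449616 ≈ 1575.0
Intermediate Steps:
w(C, X) = -2*X (w(C, X) = 4 - ((X + 4) + X) = 4 - ((4 + X) + X) = 4 - (4 + 2*X) = 4 + (-4 - 2*X) = -2*X)
N(V, I) = 2 - 2*I (N(V, I) = -2*I - 1*(-2) = -2*I + 2 = 2 - 2*I)
((N(-3, 2)/56 - 15/(-43)) + 10*(-4))² = (((2 - 2*2)/56 - 15/(-43)) + 10*(-4))² = (((2 - 4)*(1/56) - 15*(-1/43)) - 40)² = ((-2*1/56 + 15/43) - 40)² = ((-1/28 + 15/43) - 40)² = (377/1204 - 40)² = (-47783/1204)² = 2283215089/1449616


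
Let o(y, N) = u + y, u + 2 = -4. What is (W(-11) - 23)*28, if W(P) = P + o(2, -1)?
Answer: -1064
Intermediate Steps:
u = -6 (u = -2 - 4 = -6)
o(y, N) = -6 + y
W(P) = -4 + P (W(P) = P + (-6 + 2) = P - 4 = -4 + P)
(W(-11) - 23)*28 = ((-4 - 11) - 23)*28 = (-15 - 23)*28 = -38*28 = -1064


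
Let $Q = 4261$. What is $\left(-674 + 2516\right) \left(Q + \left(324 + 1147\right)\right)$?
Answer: $10558344$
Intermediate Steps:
$\left(-674 + 2516\right) \left(Q + \left(324 + 1147\right)\right) = \left(-674 + 2516\right) \left(4261 + \left(324 + 1147\right)\right) = 1842 \left(4261 + 1471\right) = 1842 \cdot 5732 = 10558344$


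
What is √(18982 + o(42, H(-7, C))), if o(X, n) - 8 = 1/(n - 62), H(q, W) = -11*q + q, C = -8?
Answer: √303842/4 ≈ 137.80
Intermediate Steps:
H(q, W) = -10*q
o(X, n) = 8 + 1/(-62 + n) (o(X, n) = 8 + 1/(n - 62) = 8 + 1/(-62 + n))
√(18982 + o(42, H(-7, C))) = √(18982 + (-495 + 8*(-10*(-7)))/(-62 - 10*(-7))) = √(18982 + (-495 + 8*70)/(-62 + 70)) = √(18982 + (-495 + 560)/8) = √(18982 + (⅛)*65) = √(18982 + 65/8) = √(151921/8) = √303842/4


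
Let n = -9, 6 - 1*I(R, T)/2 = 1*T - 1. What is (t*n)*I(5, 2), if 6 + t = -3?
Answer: 810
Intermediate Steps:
I(R, T) = 14 - 2*T (I(R, T) = 12 - 2*(1*T - 1) = 12 - 2*(T - 1) = 12 - 2*(-1 + T) = 12 + (2 - 2*T) = 14 - 2*T)
t = -9 (t = -6 - 3 = -9)
(t*n)*I(5, 2) = (-9*(-9))*(14 - 2*2) = 81*(14 - 4) = 81*10 = 810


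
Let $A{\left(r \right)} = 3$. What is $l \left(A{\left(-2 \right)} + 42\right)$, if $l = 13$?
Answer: $585$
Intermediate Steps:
$l \left(A{\left(-2 \right)} + 42\right) = 13 \left(3 + 42\right) = 13 \cdot 45 = 585$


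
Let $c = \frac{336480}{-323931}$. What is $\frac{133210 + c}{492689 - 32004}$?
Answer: $\frac{2876700802}{9948676849} \approx 0.28915$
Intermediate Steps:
$c = - \frac{112160}{107977}$ ($c = 336480 \left(- \frac{1}{323931}\right) = - \frac{112160}{107977} \approx -1.0387$)
$\frac{133210 + c}{492689 - 32004} = \frac{133210 - \frac{112160}{107977}}{492689 - 32004} = \frac{14383504010}{107977 \cdot 460685} = \frac{14383504010}{107977} \cdot \frac{1}{460685} = \frac{2876700802}{9948676849}$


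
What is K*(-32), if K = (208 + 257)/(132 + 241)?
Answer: -14880/373 ≈ -39.893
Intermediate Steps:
K = 465/373 ≈ 1.2466
K*(-32) = (465/373)*(-32) = -14880/373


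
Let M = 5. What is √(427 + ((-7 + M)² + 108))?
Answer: 7*√11 ≈ 23.216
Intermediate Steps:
√(427 + ((-7 + M)² + 108)) = √(427 + ((-7 + 5)² + 108)) = √(427 + ((-2)² + 108)) = √(427 + (4 + 108)) = √(427 + 112) = √539 = 7*√11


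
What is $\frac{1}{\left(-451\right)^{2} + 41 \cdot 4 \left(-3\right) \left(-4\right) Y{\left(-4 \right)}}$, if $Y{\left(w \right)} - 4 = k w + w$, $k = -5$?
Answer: $\frac{1}{242761} \approx 4.1193 \cdot 10^{-6}$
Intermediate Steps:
$Y{\left(w \right)} = 4 - 4 w$ ($Y{\left(w \right)} = 4 + \left(- 5 w + w\right) = 4 - 4 w$)
$\frac{1}{\left(-451\right)^{2} + 41 \cdot 4 \left(-3\right) \left(-4\right) Y{\left(-4 \right)}} = \frac{1}{\left(-451\right)^{2} + 41 \cdot 4 \left(-3\right) \left(-4\right) \left(4 - -16\right)} = \frac{1}{203401 + 41 \left(\left(-12\right) \left(-4\right)\right) \left(4 + 16\right)} = \frac{1}{203401 + 41 \cdot 48 \cdot 20} = \frac{1}{203401 + 1968 \cdot 20} = \frac{1}{203401 + 39360} = \frac{1}{242761}$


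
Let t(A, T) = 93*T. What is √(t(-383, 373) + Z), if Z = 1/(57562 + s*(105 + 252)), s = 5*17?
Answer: 2*√67016031640267/87907 ≈ 186.25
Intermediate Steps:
s = 85
Z = 1/87907 (Z = 1/(57562 + 85*(105 + 252)) = 1/(57562 + 85*357) = 1/(57562 + 30345) = 1/87907 ≈ 1.1376e-5)
√(t(-383, 373) + Z) = √(93*373 + 1/87907) = √(34689 + 1/87907) = √(3049405924/87907) = 2*√67016031640267/87907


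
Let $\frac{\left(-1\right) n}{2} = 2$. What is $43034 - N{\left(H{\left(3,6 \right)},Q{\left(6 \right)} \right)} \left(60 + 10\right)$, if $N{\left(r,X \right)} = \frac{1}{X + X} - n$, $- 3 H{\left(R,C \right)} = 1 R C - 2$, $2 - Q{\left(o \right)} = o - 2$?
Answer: $\frac{85543}{2} \approx 42772.0$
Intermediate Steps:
$n = -4$ ($n = \left(-2\right) 2 = -4$)
$Q{\left(o \right)} = 4 - o$ ($Q{\left(o \right)} = 2 - \left(o - 2\right) = 2 - \left(-2 + o\right) = 4 - o$)
$H{\left(R,C \right)} = \frac{2}{3} - \frac{C R}{3}$ ($H{\left(R,C \right)} = - \frac{1 R C - 2}{3} = - \frac{R C - 2}{3} = - \frac{C R - 2}{3} = - \frac{-2 + C R}{3} = \frac{2}{3} - \frac{C R}{3}$)
$N{\left(r,X \right)} = 4 + \frac{1}{2 X}$ ($N{\left(r,X \right)} = \frac{1}{X + X} - -4 = \frac{1}{2 X} + 4 = 4 + \frac{1}{2 X}$)
$43034 - N{\left(H{\left(3,6 \right)},Q{\left(6 \right)} \right)} \left(60 + 10\right) = 43034 - \left(4 + \frac{1}{2 \left(4 - 6\right)}\right) \left(60 + 10\right) = 43034 - \left(4 + \frac{1}{2 \left(4 - 6\right)}\right) 70 = 43034 - \left(4 + \frac{1}{2 \left(-2\right)}\right) 70 = 43034 - \left(4 + \frac{1}{2} \left(- \frac{1}{2}\right)\right) 70 = 43034 - \left(4 - \frac{1}{4}\right) 70 = 43034 - \frac{15}{4} \cdot 70 = 43034 - \frac{525}{2} = \frac{85543}{2}$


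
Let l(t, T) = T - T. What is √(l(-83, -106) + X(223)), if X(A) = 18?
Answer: 3*√2 ≈ 4.2426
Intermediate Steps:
l(t, T) = 0
√(l(-83, -106) + X(223)) = √(0 + 18) = √18 = 3*√2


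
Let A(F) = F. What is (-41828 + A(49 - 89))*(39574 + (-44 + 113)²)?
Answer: -1856217780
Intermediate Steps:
(-41828 + A(49 - 89))*(39574 + (-44 + 113)²) = (-41828 + (49 - 89))*(39574 + (-44 + 113)²) = (-41828 - 40)*(39574 + 69²) = -41868*(39574 + 4761) = -41868*44335 = -1856217780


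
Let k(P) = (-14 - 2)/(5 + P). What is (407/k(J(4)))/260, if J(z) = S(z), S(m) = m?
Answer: -3663/4160 ≈ -0.88053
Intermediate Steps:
J(z) = z
k(P) = -16/(5 + P)
(407/k(J(4)))/260 = (407/((-16/(5 + 4))))/260 = (407/((-16/9)))*(1/260) = (407/((-16*⅑)))*(1/260) = (407/(-16/9))*(1/260) = (407*(-9/16))*(1/260) = -3663/16*1/260 = -3663/4160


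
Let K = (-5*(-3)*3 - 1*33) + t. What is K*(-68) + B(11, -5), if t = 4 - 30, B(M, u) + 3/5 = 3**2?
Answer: 4802/5 ≈ 960.40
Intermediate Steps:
B(M, u) = 42/5 (B(M, u) = -3/5 + 3**2 = -3/5 + 9 = 42/5)
t = -26
K = -14 (K = (-5*(-3)*3 - 1*33) - 26 = (15*3 - 33) - 26 = (45 - 33) - 26 = 12 - 26 = -14)
K*(-68) + B(11, -5) = -14*(-68) + 42/5 = 952 + 42/5 = 4802/5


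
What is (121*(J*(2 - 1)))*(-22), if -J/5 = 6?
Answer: 79860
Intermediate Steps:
J = -30 (J = -5*6 = -30)
(121*(J*(2 - 1)))*(-22) = (121*(-30*(2 - 1)))*(-22) = (121*(-30*1))*(-22) = (121*(-30))*(-22) = -3630*(-22) = 79860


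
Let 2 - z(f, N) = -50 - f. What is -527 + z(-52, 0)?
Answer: -527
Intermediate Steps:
z(f, N) = 52 + f (z(f, N) = 2 - (-50 - f) = 2 + (50 + f) = 52 + f)
-527 + z(-52, 0) = -527 + (52 - 52) = -527 + 0 = -527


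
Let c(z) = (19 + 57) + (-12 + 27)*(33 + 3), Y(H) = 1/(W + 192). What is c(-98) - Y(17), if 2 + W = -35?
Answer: 95479/155 ≈ 615.99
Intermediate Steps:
W = -37 (W = -2 - 35 = -37)
Y(H) = 1/155 (Y(H) = 1/(-37 + 192) = 1/155)
c(z) = 616 (c(z) = 76 + 15*36 = 76 + 540 = 616)
c(-98) - Y(17) = 616 - 1*1/155 = 616 - 1/155 = 95479/155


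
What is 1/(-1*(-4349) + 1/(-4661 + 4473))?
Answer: 188/817611 ≈ 0.00022994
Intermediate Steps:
1/(-1*(-4349) + 1/(-4661 + 4473)) = 1/(4349 + 1/(-188)) = 1/(4349 - 1/188) = 1/(817611/188) = 188/817611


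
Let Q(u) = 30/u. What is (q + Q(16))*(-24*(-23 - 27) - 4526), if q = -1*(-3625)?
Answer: -48251945/4 ≈ -1.2063e+7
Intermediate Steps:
q = 3625
(q + Q(16))*(-24*(-23 - 27) - 4526) = (3625 + 30/16)*(-24*(-23 - 27) - 4526) = (3625 + 30*(1/16))*(-24*(-50) - 4526) = (3625 + 15/8)*(1200 - 4526) = (29015/8)*(-3326) = -48251945/4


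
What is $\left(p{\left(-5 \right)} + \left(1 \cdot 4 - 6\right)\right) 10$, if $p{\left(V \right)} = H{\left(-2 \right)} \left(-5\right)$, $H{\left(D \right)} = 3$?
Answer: $-170$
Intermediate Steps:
$p{\left(V \right)} = -15$ ($p{\left(V \right)} = 3 \left(-5\right) = -15$)
$\left(p{\left(-5 \right)} + \left(1 \cdot 4 - 6\right)\right) 10 = \left(-15 + \left(1 \cdot 4 - 6\right)\right) 10 = \left(-15 + \left(4 - 6\right)\right) 10 = \left(-15 - 2\right) 10 = \left(-17\right) 10 = -170$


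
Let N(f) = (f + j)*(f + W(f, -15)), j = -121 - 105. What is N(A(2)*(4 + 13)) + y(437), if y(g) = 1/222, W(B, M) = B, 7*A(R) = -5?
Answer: 62912629/10878 ≈ 5783.5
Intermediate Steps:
A(R) = -5/7 (A(R) = (⅐)*(-5) = -5/7)
y(g) = 1/222
j = -226
N(f) = 2*f*(-226 + f) (N(f) = (f - 226)*(f + f) = (-226 + f)*(2*f) = 2*f*(-226 + f))
N(A(2)*(4 + 13)) + y(437) = 2*(-5*(4 + 13)/7)*(-226 - 5*(4 + 13)/7) + 1/222 = 2*(-5/7*17)*(-226 - 5/7*17) + 1/222 = 2*(-85/7)*(-226 - 85/7) + 1/222 = 2*(-85/7)*(-1667/7) + 1/222 = 283390/49 + 1/222 = 62912629/10878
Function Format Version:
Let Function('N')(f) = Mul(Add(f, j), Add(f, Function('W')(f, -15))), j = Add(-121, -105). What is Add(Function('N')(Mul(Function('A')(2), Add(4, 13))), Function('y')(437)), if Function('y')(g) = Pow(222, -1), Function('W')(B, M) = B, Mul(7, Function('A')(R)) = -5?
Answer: Rational(62912629, 10878) ≈ 5783.5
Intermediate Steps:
Function('A')(R) = Rational(-5, 7) (Function('A')(R) = Mul(Rational(1, 7), -5) = Rational(-5, 7))
Function('y')(g) = Rational(1, 222)
j = -226
Function('N')(f) = Mul(2, f, Add(-226, f)) (Function('N')(f) = Mul(Add(f, -226), Add(f, f)) = Mul(Add(-226, f), Mul(2, f)) = Mul(2, f, Add(-226, f)))
Add(Function('N')(Mul(Function('A')(2), Add(4, 13))), Function('y')(437)) = Add(Mul(2, Mul(Rational(-5, 7), Add(4, 13)), Add(-226, Mul(Rational(-5, 7), Add(4, 13)))), Rational(1, 222)) = Add(Mul(2, Mul(Rational(-5, 7), 17), Add(-226, Mul(Rational(-5, 7), 17))), Rational(1, 222)) = Add(Mul(2, Rational(-85, 7), Add(-226, Rational(-85, 7))), Rational(1, 222)) = Add(Mul(2, Rational(-85, 7), Rational(-1667, 7)), Rational(1, 222)) = Add(Rational(283390, 49), Rational(1, 222)) = Rational(62912629, 10878)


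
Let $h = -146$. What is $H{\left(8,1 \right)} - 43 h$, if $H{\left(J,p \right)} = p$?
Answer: $6279$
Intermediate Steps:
$H{\left(8,1 \right)} - 43 h = 1 - -6278 = 1 + 6278 = 6279$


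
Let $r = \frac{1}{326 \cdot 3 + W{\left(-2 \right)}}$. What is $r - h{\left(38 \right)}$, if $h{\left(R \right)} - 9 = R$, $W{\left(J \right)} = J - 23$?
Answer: $- \frac{44790}{953} \approx -46.999$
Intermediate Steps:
$W{\left(J \right)} = -23 + J$
$h{\left(R \right)} = 9 + R$
$r = \frac{1}{953}$ ($r = \frac{1}{326 \cdot 3 - 25} = \frac{1}{978 - 25} = \frac{1}{953} \approx 0.0010493$)
$r - h{\left(38 \right)} = \frac{1}{953} - \left(9 + 38\right) = \frac{1}{953} - 47 = - \frac{44790}{953}$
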